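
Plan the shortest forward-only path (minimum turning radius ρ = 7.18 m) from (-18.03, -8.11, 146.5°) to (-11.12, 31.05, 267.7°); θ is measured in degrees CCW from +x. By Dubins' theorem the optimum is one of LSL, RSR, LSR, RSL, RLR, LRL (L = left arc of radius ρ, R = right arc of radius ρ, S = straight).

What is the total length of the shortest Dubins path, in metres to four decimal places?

63.6519 m

Let ψ = atan2(Δy, Δx) = atan2(39.16, 6.91) = 79.9929° be the start→goal bearing.
Normalize: d = |goal − start| / ρ = 39.764981/7.18 = 5.538298, α = (θ_start − ψ) mod 360° = 66.5071° = 1.160769 rad, β = (θ_goal − ψ) mod 360° = 187.7071° = 3.276108 rad.
Common terms: sin α = 0.917110, cos α = 0.398635, sin β = -0.134110, cos β = -0.990966, cos(α−β) = -0.518027, d² = 30.672747. Work in radians in the unit-radius frame; every candidate has L = ρ·(t + p + q).
LSL: p² = 2 + d² − 2cos(α−β) + 2d(sin α − sin β) = 45.352735; p = √p² = 6.734444; φ = atan2(cos β − cos α, d + sin α − sin β) = -0.207835 rad; t = (φ − α) mod 2π = 4.914581 rad, q = (β − φ) mod 2π = 3.483943 rad → L = 7.18·(4.914581 + 6.734444 + 3.483943) = 7.18·15.132968 = 108.654712 m
RSR: p² = 2 + d² − 2cos(α−β) + 2d(sin β − sin α) = 22.064866; p = √p² = 4.697325; φ = atan2(cos α − cos β, d − sin α + sin β) = 0.300322 rad; t = (α − φ) mod 2π = 0.860446 rad, q = (φ − β) mod 2π = 3.307400 rad → L = 7.18·(0.860446 + 4.697325 + 3.307400) = 7.18·8.865172 = 63.651932 m
LSR: p² = d² − 2 + 2cos(α−β) + 2d(sin α + sin β) = 36.309668; p = √p² = 6.025750; φ = atan2(−cos α − cos β, d + sin α + sin β) − atan2(−2, p) = 0.413899 rad; t = (φ − α) mod 2π = 5.536316 rad, q = (φ − β) mod 2π = 3.420977 rad → L = 7.18·(5.536316 + 6.025750 + 3.420977) = 7.18·14.983043 = 107.578251 m
RSL: p² = d² − 2 + 2cos(α−β) − 2d(sin α + sin β) = 18.963717; p = √p² = 4.354735; φ = atan2(cos α + cos β, d − sin α − sin β) − atan2(2, p) = -0.554460 rad; t = (α − φ) mod 2π = 1.715229 rad, q = (β − φ) mod 2π = 3.830568 rad → L = 7.18·(1.715229 + 4.354735 + 3.830568) = 7.18·9.900532 = 71.085822 m
RLR: c = (6 − d² + 2cos(α−β) + 2d(sin α − sin β))/8 = -1.758108, |c| > 1 → infeasible
LRL: c = (6 − d² + 2cos(α−β) − 2d(sin α − sin β))/8 = -4.669092, |c| > 1 → infeasible
Shortest: RSR with L = 63.651932 m ≈ 63.6519 m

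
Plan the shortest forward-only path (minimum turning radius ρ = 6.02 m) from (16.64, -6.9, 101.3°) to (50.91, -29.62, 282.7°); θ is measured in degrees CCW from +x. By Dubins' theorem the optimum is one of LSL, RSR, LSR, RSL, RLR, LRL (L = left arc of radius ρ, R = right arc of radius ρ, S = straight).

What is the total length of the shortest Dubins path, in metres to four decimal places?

Let ψ = atan2(Δy, Δx) = atan2(-22.72, 34.27) = -33.5432° be the start→goal bearing.
Normalize: d = |goal − start| / ρ = 41.117287/6.02 = 6.830114, α = (θ_start − ψ) mod 360° = 134.8432° = 2.353458 rad, β = (θ_goal − ψ) mod 360° = 316.2432° = 5.519485 rad.
Common terms: sin α = 0.709039, cos α = -0.705169, sin β = -0.691599, cos β = 0.722282, cos(α−β) = -0.999701, d² = 46.650459. Work in radians in the unit-radius frame; every candidate has L = ρ·(t + p + q).
LSL: p² = 2 + d² − 2cos(α−β) + 2d(sin α − sin β) = 69.782896; p = √p² = 8.353616; φ = atan2(cos β − cos α, d + sin α − sin β) = 0.171721 rad; t = (φ − α) mod 2π = 4.101448 rad, q = (β − φ) mod 2π = 5.347764 rad → L = 6.02·(4.101448 + 8.353616 + 5.347764) = 6.02·17.802828 = 107.173026 m
RSR: p² = 2 + d² − 2cos(α−β) + 2d(sin β − sin α) = 31.516829; p = √p² = 5.613985; φ = atan2(cos α − cos β, d − sin α + sin β) = -0.257090 rad; t = (α − φ) mod 2π = 2.610548 rad, q = (φ − β) mod 2π = 0.506610 rad → L = 6.02·(2.610548 + 5.613985 + 0.506610) = 6.02·8.731143 = 52.561482 m
LSR: p² = d² − 2 + 2cos(α−β) + 2d(sin α + sin β) = 42.889297; p = √p² = 6.548992; φ = atan2(−cos α − cos β, d + sin α + sin β) − atan2(−2, p) = 0.293896 rad; t = (φ − α) mod 2π = 4.223623 rad, q = (φ − β) mod 2π = 1.057596 rad → L = 6.02·(4.223623 + 6.548992 + 1.057596) = 6.02·11.830211 = 71.217871 m
RSL: p² = d² − 2 + 2cos(α−β) − 2d(sin α + sin β) = 42.412815; p = √p² = 6.512512; φ = atan2(cos α + cos β, d − sin α − sin β) − atan2(2, p) = -0.295447 rad; t = (α − φ) mod 2π = 2.648905 rad, q = (β − φ) mod 2π = 5.814932 rad → L = 6.02·(2.648905 + 6.512512 + 5.814932) = 6.02·14.976349 = 90.157622 m
RLR: c = (6 − d² + 2cos(α−β) + 2d(sin α − sin β))/8 = -2.939604, |c| > 1 → infeasible
LRL: c = (6 − d² + 2cos(α−β) − 2d(sin α − sin β))/8 = -7.722862, |c| > 1 → infeasible
Shortest: RSR with L = 52.561482 m ≈ 52.5615 m

52.5615 m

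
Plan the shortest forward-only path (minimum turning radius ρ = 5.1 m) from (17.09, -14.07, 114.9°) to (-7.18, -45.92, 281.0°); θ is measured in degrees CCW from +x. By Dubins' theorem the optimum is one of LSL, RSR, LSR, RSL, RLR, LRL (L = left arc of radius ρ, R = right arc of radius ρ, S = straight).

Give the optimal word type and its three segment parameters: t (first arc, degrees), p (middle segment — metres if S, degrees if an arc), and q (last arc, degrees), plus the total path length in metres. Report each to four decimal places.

LSL: t = 128.1011°, p = 32.2437 m, q = 37.9989°, L = 47.0285 m

Let ψ = atan2(Δy, Δx) = atan2(-31.85, -24.27) = -127.3077° be the start→goal bearing.
Normalize: d = |goal − start| / ρ = 40.043169/5.1 = 7.851602, α = (θ_start − ψ) mod 360° = 242.2077° = 4.227323 rad, β = (θ_goal − ψ) mod 360° = 48.3077° = 0.843129 rad.
Common terms: sin α = -0.884644, cos α = -0.466267, sin β = 0.746728, cos β = 0.665129, cos(α−β) = -0.970716, d² = 61.647651. Work in radians in the unit-radius frame; every candidate has L = ρ·(t + p + q).
LSL: p² = 2 + d² − 2cos(α−β) + 2d(sin α − sin β) = 39.971316; p = √p² = 6.322287; φ = atan2(cos β − cos α, d + sin α − sin β) = 0.179923 rad; t = (φ − α) mod 2π = 2.235786 rad, q = (β − φ) mod 2π = 0.663206 rad → L = 5.1·(2.235786 + 6.322287 + 0.663206) = 5.1·9.221279 = 47.028524 m
RSR: p² = 2 + d² − 2cos(α−β) + 2d(sin β − sin α) = 91.206851; p = √p² = 9.550228; φ = atan2(cos α − cos β, d − sin α + sin β) = -0.118747 rad; t = (α − φ) mod 2π = 4.346069 rad, q = (φ − β) mod 2π = 5.321309 rad → L = 5.1·(4.346069 + 9.550228 + 5.321309) = 5.1·19.217607 = 98.009793 m
LSR: p² = d² − 2 + 2cos(α−β) + 2d(sin α + sin β) = 55.540496; p = √p² = 7.452550; φ = atan2(−cos α − cos β, d + sin α + sin β) − atan2(−2, p) = 0.236412 rad; t = (φ − α) mod 2π = 2.292275 rad, q = (φ − β) mod 2π = 5.676468 rad → L = 5.1·(2.292275 + 7.452550 + 5.676468) = 5.1·15.421293 = 78.648593 m
RSL: p² = d² − 2 + 2cos(α−β) − 2d(sin α + sin β) = 59.871940; p = √p² = 7.737696; φ = atan2(cos α + cos β, d − sin α − sin β) − atan2(2, p) = -0.228054 rad; t = (α − φ) mod 2π = 4.455376 rad, q = (β − φ) mod 2π = 1.071183 rad → L = 5.1·(4.455376 + 7.737696 + 1.071183) = 5.1·13.264255 = 67.647701 m
RLR: c = (6 − d² + 2cos(α−β) + 2d(sin α − sin β))/8 = -10.400856, |c| > 1 → infeasible
LRL: c = (6 − d² + 2cos(α−β) − 2d(sin α − sin β))/8 = -3.996415, |c| > 1 → infeasible
Shortest: LSL with L = 47.028524 m ≈ 47.0285 m
Convert LSL to answer units (arcs ×180/π): t = 2.235786·180/π = 128.1011°, p = ρ·p = 5.1·6.322287 = 32.2437 m, q = 0.663206·180/π = 37.9989°, L = 47.0285 m.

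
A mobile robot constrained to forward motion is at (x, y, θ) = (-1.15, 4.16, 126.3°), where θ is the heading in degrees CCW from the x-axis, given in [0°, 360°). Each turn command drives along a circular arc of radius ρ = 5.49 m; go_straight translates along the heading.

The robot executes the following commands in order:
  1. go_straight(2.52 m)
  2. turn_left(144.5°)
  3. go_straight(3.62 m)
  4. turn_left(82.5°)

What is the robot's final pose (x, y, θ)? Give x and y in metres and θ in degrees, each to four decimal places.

set_pose: (x, y, θ) = (-1.1500, 4.1600, 126.3000°), ρ = 5.49
go_straight(2.52): x += 2.52·cos θ, y += 2.52·sin θ → (-2.6419, 6.1909, 126.3000°)
turn_left(144.5°): centre at ρ to the left, rotate +144.5° → (-12.5559, 2.8641, 270.8000°)
go_straight(3.62): x += 3.62·cos θ, y += 3.62·sin θ → (-12.5053, -0.7555, 270.8000°)
turn_left(82.5°): centre at ρ to the left, rotate +82.5° → (-7.6564, -6.1314, 353.3000°)

(-7.6564, -6.1314, 353.3000°)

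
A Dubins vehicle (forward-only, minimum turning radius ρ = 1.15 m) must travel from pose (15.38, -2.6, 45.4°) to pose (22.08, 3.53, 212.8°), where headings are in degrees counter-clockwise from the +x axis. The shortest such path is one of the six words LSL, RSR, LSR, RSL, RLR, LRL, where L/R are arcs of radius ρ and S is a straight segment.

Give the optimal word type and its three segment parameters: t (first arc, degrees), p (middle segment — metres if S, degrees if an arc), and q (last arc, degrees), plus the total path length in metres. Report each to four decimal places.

Let ψ = atan2(Δy, Δx) = atan2(6.13, 6.70) = 42.4562° be the start→goal bearing.
Normalize: d = |goal − start| / ρ = 9.081129/1.15 = 7.896634, α = (θ_start − ψ) mod 360° = 2.9438° = 0.051379 rad, β = (θ_goal − ψ) mod 360° = 170.3438° = 2.973060 rad.
Common terms: sin α = 0.051357, cos α = 0.998680, sin β = 0.167736, cos β = -0.985832, cos(α−β) = -0.975917, d² = 62.356824. Work in radians in the unit-radius frame; every candidate has L = ρ·(t + p + q).
LSL: p² = 2 + d² − 2cos(α−β) + 2d(sin α − sin β) = 64.470654; p = √p² = 8.029362; φ = atan2(cos β − cos α, d + sin α − sin β) = -0.249745 rad; t = (φ − α) mod 2π = 5.982061 rad, q = (β − φ) mod 2π = 3.222805 rad → L = 1.15·(5.982061 + 8.029362 + 3.222805) = 1.15·17.234228 = 19.819363 m
RSR: p² = 2 + d² − 2cos(α−β) + 2d(sin β − sin α) = 68.146661; p = √p² = 8.255099; φ = atan2(cos α − cos β, d − sin α + sin β) = 0.242776 rad; t = (α − φ) mod 2π = 6.091788 rad, q = (φ − β) mod 2π = 3.552901 rad → L = 1.15·(6.091788 + 8.255099 + 3.552901) = 1.15·17.899789 = 20.584757 m
LSR: p² = d² − 2 + 2cos(α−β) + 2d(sin α + sin β) = 61.865173; p = √p² = 7.865442; φ = atan2(−cos α − cos β, d + sin α + sin β) − atan2(−2, p) = 0.247417 rad; t = (φ − α) mod 2π = 0.196038 rad, q = (φ − β) mod 2π = 3.557542 rad → L = 1.15·(0.196038 + 7.865442 + 3.557542) = 1.15·11.619021 = 13.361874 m
RSL: p² = d² − 2 + 2cos(α−β) − 2d(sin α + sin β) = 54.944809; p = √p² = 7.412477; φ = atan2(cos α + cos β, d − sin α − sin β) − atan2(2, p) = -0.261866 rad; t = (α − φ) mod 2π = 0.313245 rad, q = (β − φ) mod 2π = 3.234927 rad → L = 1.15·(0.313245 + 7.412477 + 3.234927) = 1.15·10.960649 = 12.604746 m
RLR: c = (6 − d² + 2cos(α−β) + 2d(sin α − sin β))/8 = -7.518333, |c| > 1 → infeasible
LRL: c = (6 − d² + 2cos(α−β) − 2d(sin α − sin β))/8 = -7.058832, |c| > 1 → infeasible
Shortest: RSL with L = 12.604746 m ≈ 12.6047 m
Convert RSL to answer units (arcs ×180/π): t = 0.313245·180/π = 17.9476°, p = ρ·p = 1.15·7.412477 = 8.5243 m, q = 3.234927·180/π = 185.3476°, L = 12.6047 m.

RSL: t = 17.9476°, p = 8.5243 m, q = 185.3476°, L = 12.6047 m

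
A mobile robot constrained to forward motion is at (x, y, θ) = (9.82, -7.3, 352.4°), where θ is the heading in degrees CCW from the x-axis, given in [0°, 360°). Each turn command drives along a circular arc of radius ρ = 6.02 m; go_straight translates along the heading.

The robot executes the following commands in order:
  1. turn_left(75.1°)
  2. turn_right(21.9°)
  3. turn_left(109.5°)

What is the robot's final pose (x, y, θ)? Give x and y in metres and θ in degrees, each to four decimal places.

set_pose: (x, y, θ) = (9.8200, -7.3000, 352.4000°), ρ = 6.02
turn_left(75.1°): centre at ρ to the left, rotate +75.1° → (16.1779, -3.6366, 427.5000° ≡ 67.5000°)
turn_right(21.9°): centre at ρ to the right, rotate −21.9° → (17.4386, -1.7284, 45.6000°)
turn_left(109.5°): centre at ρ to the left, rotate +109.5° → (15.6721, 7.9440, 155.1000°)

(15.6721, 7.9440, 155.1000°)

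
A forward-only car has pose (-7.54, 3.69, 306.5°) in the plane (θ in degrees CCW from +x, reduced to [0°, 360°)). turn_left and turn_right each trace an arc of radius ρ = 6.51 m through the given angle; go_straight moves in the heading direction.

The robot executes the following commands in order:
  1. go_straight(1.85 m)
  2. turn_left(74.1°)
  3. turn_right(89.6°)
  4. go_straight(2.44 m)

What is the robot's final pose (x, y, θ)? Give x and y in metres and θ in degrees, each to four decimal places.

(10.3265, -6.0573, 291.0000°)

set_pose: (x, y, θ) = (-7.5400, 3.6900, 306.5000°), ρ = 6.51
go_straight(1.85): x += 1.85·cos θ, y += 1.85·sin θ → (-6.4396, 2.2029, 306.5000°)
turn_left(74.1°): centre at ρ to the left, rotate +74.1° → (1.0840, -0.0186, 380.6000° ≡ 20.6000°)
turn_right(89.6°): centre at ρ to the right, rotate −89.6° → (9.4521, -3.7794, -69.0000° ≡ 291.0000°)
go_straight(2.44): x += 2.44·cos θ, y += 2.44·sin θ → (10.3265, -6.0573, 291.0000°)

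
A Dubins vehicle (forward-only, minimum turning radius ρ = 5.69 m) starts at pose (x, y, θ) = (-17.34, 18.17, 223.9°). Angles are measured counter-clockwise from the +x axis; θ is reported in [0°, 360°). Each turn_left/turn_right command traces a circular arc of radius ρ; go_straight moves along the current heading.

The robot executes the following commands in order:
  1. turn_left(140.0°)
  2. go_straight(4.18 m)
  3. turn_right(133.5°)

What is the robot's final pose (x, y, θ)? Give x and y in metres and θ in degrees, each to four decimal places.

set_pose: (x, y, θ) = (-17.3400, 18.1700, 223.9000°), ρ = 5.69
turn_left(140.0°): centre at ρ to the left, rotate +140.0° → (-13.0075, 8.3932, 363.9000° ≡ 3.9000°)
go_straight(4.18): x += 4.18·cos θ, y += 4.18·sin θ → (-8.8372, 8.6775, 3.9000°)
turn_right(133.5°): centre at ρ to the right, rotate −133.5° → (-4.0660, -0.6262, -129.6000° ≡ 230.4000°)

(-4.0660, -0.6262, 230.4000°)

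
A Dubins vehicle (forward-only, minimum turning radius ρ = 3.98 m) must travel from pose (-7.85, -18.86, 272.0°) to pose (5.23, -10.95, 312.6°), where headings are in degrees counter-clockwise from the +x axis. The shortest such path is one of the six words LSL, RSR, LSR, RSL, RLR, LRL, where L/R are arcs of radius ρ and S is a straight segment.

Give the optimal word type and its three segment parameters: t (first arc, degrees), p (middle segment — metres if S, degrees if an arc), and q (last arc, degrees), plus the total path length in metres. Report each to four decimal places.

LSR: t = 212.2679°, p = 0.7202 m, q = 171.6679°, L = 27.3899 m

Let ψ = atan2(Δy, Δx) = atan2(7.91, 13.08) = 31.1630° be the start→goal bearing.
Normalize: d = |goal − start| / ρ = 15.285761/3.98 = 3.840644, α = (θ_start − ψ) mod 360° = 240.8370° = 4.203398 rad, β = (θ_goal − ψ) mod 360° = 281.4370° = 4.912002 rad.
Common terms: sin α = -0.873237, cos α = -0.487296, sin β = -0.980143, cos β = 0.198290, cos(α−β) = 0.759271, d² = 14.750543. Work in radians in the unit-radius frame; every candidate has L = ρ·(t + p + q).
LSL: p² = 2 + d² − 2cos(α−β) + 2d(sin α − sin β) = 16.053182; p = √p² = 4.006642; φ = atan2(cos β − cos α, d + sin α − sin β) = 0.171959 rad; t = (φ − α) mod 2π = 2.251746 rad, q = (β − φ) mod 2π = 4.740043 rad → L = 3.98·(2.251746 + 4.006642 + 4.740043) = 3.98·10.998431 = 43.773756 m
RSR: p² = 2 + d² − 2cos(α−β) + 2d(sin β − sin α) = 14.410819; p = √p² = 3.796158; φ = atan2(cos α − cos β, d − sin α + sin β) = -0.181596 rad; t = (α − φ) mod 2π = 4.384994 rad, q = (φ − β) mod 2π = 1.189587 rad → L = 3.98·(4.384994 + 3.796158 + 1.189587) = 3.98·9.370740 = 37.295545 m
LSR: p² = d² − 2 + 2cos(α−β) + 2d(sin α + sin β) = 0.032741; p = √p² = 0.180944; φ = atan2(−cos α − cos β, d + sin α + sin β) − atan2(−2, p) = 1.624987 rad; t = (φ − α) mod 2π = 3.704774 rad, q = (φ − β) mod 2π = 2.996170 rad → L = 3.98·(3.704774 + 0.180944 + 2.996170) = 3.98·6.881889 = 27.389918 m
RSL: p² = d² − 2 + 2cos(α−β) − 2d(sin α + sin β) = 28.505430; p = √p² = 5.339048; φ = atan2(cos α + cos β, d − sin α − sin β) − atan2(2, p) = -0.409131 rad; t = (α − φ) mod 2π = 4.612529 rad, q = (β − φ) mod 2π = 5.321133 rad → L = 3.98·(4.612529 + 5.339048 + 5.321133) = 3.98·15.272710 = 60.785386 m
RLR: c = (6 − d² + 2cos(α−β) + 2d(sin α − sin β))/8 = -0.801352; p = 2π − arccos c = 3.782837 rad; φ = atan2(cos α − cos β, d − sin α + sin β) = -0.181596 rad; t = (α − φ + p/2) mod 2π = 6.276413 rad, q = (α − β − t + p) mod 2π = 3.081005 rad → L = 3.98·(6.276413 + 3.782837 + 3.081005) = 3.98·13.140255 = 52.298214 m
LRL: c = (6 − d² + 2cos(α−β) − 2d(sin α − sin β))/8 = -1.006648, |c| > 1 → infeasible
Shortest: LSR with L = 27.389918 m ≈ 27.3899 m
Convert LSR to answer units (arcs ×180/π): t = 3.704774·180/π = 212.2679°, p = ρ·p = 3.98·0.180944 = 0.7202 m, q = 2.996170·180/π = 171.6679°, L = 27.3899 m.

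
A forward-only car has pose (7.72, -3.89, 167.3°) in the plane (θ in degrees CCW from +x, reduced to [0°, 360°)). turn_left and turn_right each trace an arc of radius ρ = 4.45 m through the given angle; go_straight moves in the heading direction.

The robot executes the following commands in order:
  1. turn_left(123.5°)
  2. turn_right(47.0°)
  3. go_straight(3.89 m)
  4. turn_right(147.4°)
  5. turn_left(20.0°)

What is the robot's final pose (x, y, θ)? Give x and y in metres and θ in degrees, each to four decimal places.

(-8.1543, -13.8954, 116.4000°)

set_pose: (x, y, θ) = (7.7200, -3.8900, 167.3000°), ρ = 4.45
turn_left(123.5°): centre at ρ to the left, rotate +123.5° → (2.5817, -9.8114, 290.8000°)
turn_right(47.0°): centre at ρ to the right, rotate −47.0° → (2.4145, -13.3563, 243.8000°)
go_straight(3.89): x += 3.89·cos θ, y += 3.89·sin θ → (0.6971, -16.8466, 243.8000°)
turn_right(147.4°): centre at ρ to the right, rotate −147.4° → (-7.7180, -15.3780, 96.4000°)
turn_left(20.0°): centre at ρ to the left, rotate +20.0° → (-8.1543, -13.8954, 116.4000°)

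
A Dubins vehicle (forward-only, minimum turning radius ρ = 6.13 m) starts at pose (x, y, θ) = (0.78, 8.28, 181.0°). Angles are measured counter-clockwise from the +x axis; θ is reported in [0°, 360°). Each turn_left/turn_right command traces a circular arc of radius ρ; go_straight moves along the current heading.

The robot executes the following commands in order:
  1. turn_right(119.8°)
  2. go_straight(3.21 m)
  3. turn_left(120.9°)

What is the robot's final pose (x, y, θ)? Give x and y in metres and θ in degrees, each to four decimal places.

set_pose: (x, y, θ) = (0.7800, 8.2800, 181.0000°), ρ = 6.13
turn_right(119.8°): centre at ρ to the right, rotate −119.8° → (-4.6987, 17.3622, 61.2000°)
go_straight(3.21): x += 3.21·cos θ, y += 3.21·sin θ → (-3.1523, 20.1752, 61.2000°)
turn_left(120.9°): centre at ρ to the left, rotate +120.9° → (-8.7487, 29.2542, 182.1000°)

(-8.7487, 29.2542, 182.1000°)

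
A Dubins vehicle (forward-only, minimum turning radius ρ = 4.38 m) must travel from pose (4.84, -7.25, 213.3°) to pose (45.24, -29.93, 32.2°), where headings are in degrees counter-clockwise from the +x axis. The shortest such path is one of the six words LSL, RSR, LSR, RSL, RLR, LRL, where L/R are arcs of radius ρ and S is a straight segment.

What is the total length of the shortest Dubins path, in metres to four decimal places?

52.4860 m

Let ψ = atan2(Δy, Δx) = atan2(-22.68, 40.40) = -29.3093° be the start→goal bearing.
Normalize: d = |goal − start| / ρ = 46.330793/4.38 = 10.577807, α = (θ_start − ψ) mod 360° = 242.6093° = 4.234330 rad, β = (θ_goal − ψ) mod 360° = 61.5093° = 1.073539 rad.
Common terms: sin α = -0.887890, cos α = -0.460056, sin β = 0.878894, cos β = 0.477017, cos(α−β) = -0.999816, d² = 111.889994. Work in radians in the unit-radius frame; every candidate has L = ρ·(t + p + q).
LSL: p² = 2 + d² − 2cos(α−β) + 2d(sin α − sin β) = 78.512230; p = √p² = 8.860713; φ = atan2(cos β − cos α, d + sin α − sin β) = 0.105954 rad; t = (φ − α) mod 2π = 2.154809 rad, q = (β − φ) mod 2π = 0.967585 rad → L = 4.38·(2.154809 + 8.860713 + 0.967585) = 4.38·11.983107 = 52.486008 m
RSR: p² = 2 + d² − 2cos(α−β) + 2d(sin β − sin α) = 153.267021; p = √p² = 12.380106; φ = atan2(cos α − cos β, d − sin α + sin β) = -0.075764 rad; t = (α − φ) mod 2π = 4.310095 rad, q = (φ − β) mod 2π = 5.133882 rad → L = 4.38·(4.310095 + 12.380106 + 5.133882) = 4.38·21.824082 = 95.589481 m
LSR: p² = d² − 2 + 2cos(α−β) + 2d(sin α + sin β) = 107.700056; p = √p² = 10.377864; φ = atan2(−cos α − cos β, d + sin α + sin β) − atan2(−2, p) = 0.188779 rad; t = (φ − α) mod 2π = 2.237634 rad, q = (φ − β) mod 2π = 5.398425 rad → L = 4.38·(2.237634 + 10.377864 + 5.398425) = 4.38·18.013923 = 78.900984 m
RSL: p² = d² − 2 + 2cos(α−β) − 2d(sin α + sin β) = 108.080669; p = √p² = 10.396185; φ = atan2(cos α + cos β, d − sin α − sin β) − atan2(2, p) = -0.188454 rad; t = (α − φ) mod 2π = 4.422785 rad, q = (β − φ) mod 2π = 1.261993 rad → L = 4.38·(4.422785 + 10.396185 + 1.261993) = 4.38·16.080963 = 70.434618 m
RLR: c = (6 − d² + 2cos(α−β) + 2d(sin α − sin β))/8 = -18.158378, |c| > 1 → infeasible
LRL: c = (6 − d² + 2cos(α−β) − 2d(sin α − sin β))/8 = -8.814029, |c| > 1 → infeasible
Shortest: LSL with L = 52.486008 m ≈ 52.4860 m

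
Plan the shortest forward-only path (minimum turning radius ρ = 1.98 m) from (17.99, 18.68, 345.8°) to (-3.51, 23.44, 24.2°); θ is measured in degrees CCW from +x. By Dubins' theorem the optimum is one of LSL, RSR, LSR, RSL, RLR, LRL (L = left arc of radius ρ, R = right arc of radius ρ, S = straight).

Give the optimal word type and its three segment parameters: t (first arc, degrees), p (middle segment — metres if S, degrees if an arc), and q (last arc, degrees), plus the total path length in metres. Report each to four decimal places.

Let ψ = atan2(Δy, Δx) = atan2(4.76, -21.50) = 167.5163° be the start→goal bearing.
Normalize: d = |goal − start| / ρ = 22.020618/1.98 = 11.121524, α = (θ_start − ψ) mod 360° = 178.2837° = 3.111637 rad, β = (θ_goal − ψ) mod 360° = 216.6837° = 3.781843 rad.
Common terms: sin α = 0.029951, cos α = -0.999551, sin β = -0.597396, cos β = -0.801946, cos(α−β) = 0.783693, d² = 123.688297. Work in radians in the unit-radius frame; every candidate has L = ρ·(t + p + q).
LSL: p² = 2 + d² − 2cos(α−β) + 2d(sin α − sin β) = 138.075037; p = √p² = 11.750533; φ = atan2(cos β − cos α, d + sin α − sin β) = 0.016817 rad; t = (φ − α) mod 2π = 3.188366 rad, q = (β − φ) mod 2π = 3.765026 rad → L = 1.98·(3.188366 + 11.750533 + 3.765026) = 1.98·18.703925 = 37.033772 m
RSR: p² = 2 + d² − 2cos(α−β) + 2d(sin β − sin α) = 110.166783; p = √p² = 10.496037; φ = atan2(cos α − cos β, d − sin α + sin β) = -0.018828 rad; t = (α − φ) mod 2π = 3.130465 rad, q = (φ − β) mod 2π = 2.482514 rad → L = 1.98·(3.130465 + 10.496037 + 2.482514) = 1.98·16.109015 = 31.895851 m
LSR: p² = d² − 2 + 2cos(α−β) + 2d(sin α + sin β) = 110.633979; p = √p² = 10.518269; φ = atan2(−cos α − cos β, d + sin α + sin β) − atan2(−2, p) = 0.356965 rad; t = (φ − α) mod 2π = 3.528513 rad, q = (φ − β) mod 2π = 2.858307 rad → L = 1.98·(3.528513 + 10.518269 + 2.858307) = 1.98·16.905089 = 33.472077 m
RSL: p² = d² − 2 + 2cos(α−β) − 2d(sin α + sin β) = 135.877389; p = √p² = 11.656646; φ = atan2(cos α + cos β, d − sin α − sin β) − atan2(2, p) = -0.322838 rad; t = (α − φ) mod 2π = 3.434474 rad, q = (β − φ) mod 2π = 4.104681 rad → L = 1.98·(3.434474 + 11.656646 + 4.104681) = 1.98·19.195801 = 38.007686 m
RLR: c = (6 − d² + 2cos(α−β) + 2d(sin α − sin β))/8 = -12.770848, |c| > 1 → infeasible
LRL: c = (6 − d² + 2cos(α−β) − 2d(sin α − sin β))/8 = -16.259380, |c| > 1 → infeasible
Shortest: RSR with L = 31.895851 m ≈ 31.8959 m
Convert RSR to answer units (arcs ×180/π): t = 3.130465·180/π = 179.3624°, p = ρ·p = 1.98·10.496037 = 20.7822 m, q = 2.482514·180/π = 142.2376°, L = 31.8959 m.

RSR: t = 179.3624°, p = 20.7822 m, q = 142.2376°, L = 31.8959 m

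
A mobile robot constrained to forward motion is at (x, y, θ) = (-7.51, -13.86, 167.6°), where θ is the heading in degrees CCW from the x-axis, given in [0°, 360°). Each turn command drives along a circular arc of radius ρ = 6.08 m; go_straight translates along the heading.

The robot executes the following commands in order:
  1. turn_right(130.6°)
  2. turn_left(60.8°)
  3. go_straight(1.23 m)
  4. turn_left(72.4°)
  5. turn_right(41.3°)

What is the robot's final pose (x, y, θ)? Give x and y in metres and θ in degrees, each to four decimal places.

set_pose: (x, y, θ) = (-7.5100, -13.8600, 167.6000°), ρ = 6.08
turn_right(130.6°): centre at ρ to the right, rotate −130.6° → (-9.8634, -3.0661, 37.0000°)
turn_left(60.8°): centre at ρ to the left, rotate +60.8° → (-7.4987, 2.6147, 97.8000°)
go_straight(1.23): x += 1.23·cos θ, y += 1.23·sin θ → (-7.6657, 3.8333, 97.8000°)
turn_left(72.4°): centre at ρ to the left, rotate +72.4° → (-12.6545, 8.9995, 170.2000°)
turn_right(41.3°): centre at ρ to the right, rotate −41.3° → (-16.3514, 11.1727, 128.9000°)

(-16.3514, 11.1727, 128.9000°)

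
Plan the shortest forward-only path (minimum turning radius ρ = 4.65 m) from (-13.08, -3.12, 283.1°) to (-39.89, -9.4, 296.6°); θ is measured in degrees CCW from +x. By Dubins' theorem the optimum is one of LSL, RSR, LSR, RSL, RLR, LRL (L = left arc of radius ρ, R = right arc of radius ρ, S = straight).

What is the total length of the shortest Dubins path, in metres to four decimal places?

Let ψ = atan2(Δy, Δx) = atan2(-6.28, -26.81) = -166.8167° be the start→goal bearing.
Normalize: d = |goal − start| / ρ = 27.535695/4.65 = 5.921655, α = (θ_start − ψ) mod 360° = 89.9167° = 1.569342 rad, β = (θ_goal − ψ) mod 360° = 103.4167° = 1.804961 rad.
Common terms: sin α = 0.999999, cos α = 0.001454, sin β = 0.972708, cos β = -0.232031, cos(α−β) = 0.972370, d² = 35.065996. Work in radians in the unit-radius frame; every candidate has L = ρ·(t + p + q).
LSL: p² = 2 + d² − 2cos(α−β) + 2d(sin α − sin β) = 35.444466; p = √p² = 5.953526; φ = atan2(cos β − cos α, d + sin α − sin β) = -0.039228 rad; t = (φ − α) mod 2π = 4.674615 rad, q = (β − φ) mod 2π = 1.844189 rad → L = 4.65·(4.674615 + 5.953526 + 1.844189) = 4.65·12.472330 = 57.996336 m
RSR: p² = 2 + d² − 2cos(α−β) + 2d(sin β − sin α) = 34.798046; p = √p² = 5.898987; φ = atan2(cos α − cos β, d − sin α + sin β) = 0.039591 rad; t = (α − φ) mod 2π = 1.529751 rad, q = (φ − β) mod 2π = 4.517815 rad → L = 4.65·(1.529751 + 5.898987 + 4.517815) = 4.65·11.946553 = 55.551470 m
LSR: p² = d² − 2 + 2cos(α−β) + 2d(sin α + sin β) = 58.374120; p = √p² = 7.640296; φ = atan2(−cos α − cos β, d + sin α + sin β) − atan2(−2, p) = 0.285225 rad; t = (φ − α) mod 2π = 4.999068 rad, q = (φ − β) mod 2π = 4.763449 rad → L = 4.65·(4.999068 + 7.640296 + 4.763449) = 4.65·17.402812 = 80.923078 m
RSL: p² = d² − 2 + 2cos(α−β) − 2d(sin α + sin β) = 11.647352; p = √p² = 3.412822; φ = atan2(cos α + cos β, d − sin α − sin β) − atan2(2, p) = -0.588404 rad; t = (α − φ) mod 2π = 2.157746 rad, q = (β − φ) mod 2π = 2.393365 rad → L = 4.65·(2.157746 + 3.412822 + 2.393365) = 4.65·7.963933 = 37.032286 m
RLR: c = (6 − d² + 2cos(α−β) + 2d(sin α − sin β))/8 = -3.349756, |c| > 1 → infeasible
LRL: c = (6 − d² + 2cos(α−β) − 2d(sin α − sin β))/8 = -3.430558, |c| > 1 → infeasible
Shortest: RSL with L = 37.032286 m ≈ 37.0323 m

37.0323 m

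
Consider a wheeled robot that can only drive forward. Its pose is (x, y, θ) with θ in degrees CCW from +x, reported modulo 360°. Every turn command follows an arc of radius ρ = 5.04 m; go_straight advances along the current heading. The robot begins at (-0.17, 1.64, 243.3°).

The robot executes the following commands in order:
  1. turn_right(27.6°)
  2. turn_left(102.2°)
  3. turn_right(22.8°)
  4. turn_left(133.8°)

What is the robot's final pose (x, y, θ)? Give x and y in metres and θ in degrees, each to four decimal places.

(8.2818, -9.2988, 68.9000°)

set_pose: (x, y, θ) = (-0.1700, 1.6400, 243.3000°), ρ = 5.04
turn_right(27.6°): centre at ρ to the right, rotate −27.6° → (-1.7315, -0.1883, 215.7000°)
turn_left(102.2°): centre at ρ to the left, rotate +102.2° → (-2.1694, -8.0208, 317.9000°)
turn_right(22.8°): centre at ρ to the right, rotate −22.8° → (-0.9843, -9.6224, 295.1000°)
turn_left(133.8°): centre at ρ to the left, rotate +133.8° → (8.2818, -9.2988, 428.9000° ≡ 68.9000°)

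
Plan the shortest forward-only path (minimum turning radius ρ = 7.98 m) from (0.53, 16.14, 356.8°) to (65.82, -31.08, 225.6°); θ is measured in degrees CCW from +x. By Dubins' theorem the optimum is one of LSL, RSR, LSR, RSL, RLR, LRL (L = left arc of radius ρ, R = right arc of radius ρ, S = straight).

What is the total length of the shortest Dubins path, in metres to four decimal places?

87.1040 m

Let ψ = atan2(Δy, Δx) = atan2(-47.22, 65.29) = -35.8758° be the start→goal bearing.
Normalize: d = |goal − start| / ρ = 80.576129/7.98 = 10.097259, α = (θ_start − ψ) mod 360° = 32.6758° = 0.570300 rad, β = (θ_goal − ψ) mod 360° = 261.4758° = 4.563613 rad.
Common terms: sin α = 0.539884, cos α = 0.841739, sin β = -0.988953, cos β = -0.148228, cos(α−β) = -0.658689, d² = 101.954644. Work in radians in the unit-radius frame; every candidate has L = ρ·(t + p + q).
LSL: p² = 2 + d² − 2cos(α−β) + 2d(sin α − sin β) = 136.146161; p = √p² = 11.668169; φ = atan2(cos β − cos α, d + sin α − sin β) = -0.084946 rad; t = (φ − α) mod 2π = 5.627940 rad, q = (β − φ) mod 2π = 4.648558 rad → L = 7.98·(5.627940 + 11.668169 + 4.648558) = 7.98·21.944667 = 175.118445 m
RSR: p² = 2 + d² − 2cos(α−β) + 2d(sin β − sin α) = 74.397885; p = √p² = 8.625421; φ = atan2(cos α − cos β, d − sin α + sin β) = 0.115027 rad; t = (α − φ) mod 2π = 0.455273 rad, q = (φ − β) mod 2π = 1.834599 rad → L = 7.98·(0.455273 + 8.625421 + 1.834599) = 7.98·10.915293 = 87.104037 m
LSR: p² = d² − 2 + 2cos(α−β) + 2d(sin α + sin β) = 89.568534; p = √p² = 9.464065; φ = atan2(−cos α − cos β, d + sin α + sin β) − atan2(−2, p) = 0.136505 rad; t = (φ − α) mod 2π = 5.849391 rad, q = (φ − β) mod 2π = 1.856077 rad → L = 7.98·(5.849391 + 9.464065 + 1.856077) = 7.98·17.169533 = 137.012876 m
RSL: p² = d² − 2 + 2cos(α−β) − 2d(sin α + sin β) = 107.705996; p = √p² = 10.378150; φ = atan2(cos α + cos β, d − sin α − sin β) − atan2(2, p) = -0.124715 rad; t = (α − φ) mod 2π = 0.695014 rad, q = (β − φ) mod 2π = 4.688328 rad → L = 7.98·(0.695014 + 10.378150 + 4.688328) = 7.98·15.761492 = 125.776705 m
RLR: c = (6 − d² + 2cos(α−β) + 2d(sin α − sin β))/8 = -8.299736, |c| > 1 → infeasible
LRL: c = (6 − d² + 2cos(α−β) − 2d(sin α − sin β))/8 = -16.018270, |c| > 1 → infeasible
Shortest: RSR with L = 87.104037 m ≈ 87.1040 m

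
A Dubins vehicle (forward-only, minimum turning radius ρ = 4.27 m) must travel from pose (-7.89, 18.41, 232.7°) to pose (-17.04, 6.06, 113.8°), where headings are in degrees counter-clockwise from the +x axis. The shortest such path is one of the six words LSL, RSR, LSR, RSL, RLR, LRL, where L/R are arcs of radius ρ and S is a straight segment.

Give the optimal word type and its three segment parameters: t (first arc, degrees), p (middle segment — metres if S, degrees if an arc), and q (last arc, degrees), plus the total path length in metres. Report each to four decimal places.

Let ψ = atan2(Δy, Δx) = atan2(-12.35, -9.15) = -126.5344° be the start→goal bearing.
Normalize: d = |goal − start| / ρ = 15.370263/4.27 = 3.599593, α = (θ_start − ψ) mod 360° = 359.2344° = 6.269823 rad, β = (θ_goal − ψ) mod 360° = 240.3344° = 4.194627 rad.
Common terms: sin α = -0.013362, cos α = 0.999911, sin β = -0.868929, cos β = -0.494937, cos(α−β) = -0.483282, d² = 12.957072. Work in radians in the unit-radius frame; every candidate has L = ρ·(t + p + q).
LSL: p² = 2 + d² − 2cos(α−β) + 2d(sin α − sin β) = 22.083024; p = √p² = 4.699258; φ = atan2(cos β − cos α, d + sin α − sin β) = -0.323728 rad; t = (φ − α) mod 2π = 5.972820 rad, q = (β − φ) mod 2π = 4.518354 rad → L = 4.27·(5.972820 + 4.699258 + 4.518354) = 4.27·15.190432 = 64.863144 m
RSR: p² = 2 + d² − 2cos(α−β) + 2d(sin β − sin α) = 9.764250; p = √p² = 3.124780; φ = atan2(cos α − cos β, d − sin α + sin β) = 0.498815 rad; t = (α − φ) mod 2π = 5.771008 rad, q = (φ − β) mod 2π = 2.587373 rad → L = 4.27·(5.771008 + 3.124780 + 2.587373) = 4.27·11.483162 = 49.033101 m
LSR: p² = d² − 2 + 2cos(α−β) + 2d(sin α + sin β) = 3.638732; p = √p² = 1.907546; φ = atan2(−cos α − cos β, d + sin α + sin β) − atan2(−2, p) = 0.625314 rad; t = (φ − α) mod 2π = 0.638676 rad, q = (φ − β) mod 2π = 2.713872 rad → L = 4.27·(0.638676 + 1.907546 + 2.713872) = 4.27·5.260094 = 22.460603 m
RSL: p² = d² − 2 + 2cos(α−β) − 2d(sin α + sin β) = 16.342282; p = √p² = 4.042559; φ = atan2(cos α + cos β, d − sin α − sin β) − atan2(2, p) = -0.347231 rad; t = (α − φ) mod 2π = 0.333869 rad, q = (β − φ) mod 2π = 4.541857 rad → L = 4.27·(0.333869 + 4.042559 + 4.541857) = 4.27·8.918285 = 38.081077 m
RLR: c = (6 − d² + 2cos(α−β) + 2d(sin α − sin β))/8 = -0.220531; p = 2π − arccos c = 4.490030 rad; φ = atan2(cos α − cos β, d − sin α + sin β) = 0.498815 rad; t = (α − φ + p/2) mod 2π = 1.732838 rad, q = (α − β − t + p) mod 2π = 4.832388 rad → L = 4.27·(1.732838 + 4.490030 + 4.832388) = 4.27·11.055256 = 47.205944 m
LRL: c = (6 − d² + 2cos(α−β) − 2d(sin α − sin β))/8 = -1.760378, |c| > 1 → infeasible
Shortest: LSR with L = 22.460603 m ≈ 22.4606 m
Convert LSR to answer units (arcs ×180/π): t = 0.638676·180/π = 36.5934°, p = ρ·p = 4.27·1.907546 = 8.1452 m, q = 2.713872·180/π = 155.4934°, L = 22.4606 m.

LSR: t = 36.5934°, p = 8.1452 m, q = 155.4934°, L = 22.4606 m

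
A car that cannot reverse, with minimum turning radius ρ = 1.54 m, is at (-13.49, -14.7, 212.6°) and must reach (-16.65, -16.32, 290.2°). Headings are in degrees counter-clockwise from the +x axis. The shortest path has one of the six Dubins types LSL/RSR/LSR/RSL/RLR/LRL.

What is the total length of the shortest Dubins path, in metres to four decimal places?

Let ψ = atan2(Δy, Δx) = atan2(-1.62, -3.16) = -152.8577° be the start→goal bearing.
Normalize: d = |goal − start| / ρ = 3.551056/1.54 = 2.305881, α = (θ_start − ψ) mod 360° = 5.4577° = 0.095255 rad, β = (θ_goal − ψ) mod 360° = 83.0577° = 1.449630 rad.
Common terms: sin α = 0.095111, cos α = 0.995467, sin β = 0.992668, cos β = 0.120870, cos(α−β) = 0.214735, d² = 5.317086. Work in radians in the unit-radius frame; every candidate has L = ρ·(t + p + q).
LSL: p² = 2 + d² − 2cos(α−β) + 2d(sin α − sin β) = 2.748292; p = √p² = 1.657797; φ = atan2(cos β − cos α, d + sin α − sin β) = -0.555732 rad; t = (φ − α) mod 2π = 5.632199 rad, q = (β − φ) mod 2π = 2.005362 rad → L = 1.54·(5.632199 + 1.657797 + 2.005362) = 1.54·9.295358 = 14.314852 m
RSR: p² = 2 + d² − 2cos(α−β) + 2d(sin β − sin α) = 11.026937; p = √p² = 3.320683; φ = atan2(cos α − cos β, d − sin α + sin β) = 0.266523 rad; t = (α − φ) mod 2π = 6.111917 rad, q = (φ − β) mod 2π = 5.100078 rad → L = 1.54·(6.111917 + 3.320683 + 5.100078) = 1.54·14.532678 = 22.380325 m
LSR: p² = d² − 2 + 2cos(α−β) + 2d(sin α + sin β) = 8.763133; p = √p² = 2.960259; φ = atan2(−cos α − cos β, d + sin α + sin β) − atan2(−2, p) = 0.276375 rad; t = (φ − α) mod 2π = 0.181120 rad, q = (φ − β) mod 2π = 5.109930 rad → L = 1.54·(0.181120 + 2.960259 + 5.109930) = 1.54·8.251309 = 12.707016 m
RSL: p² = d² − 2 + 2cos(α−β) − 2d(sin α + sin β) = -1.270020 < 0 → infeasible
RLR: c = (6 − d² + 2cos(α−β) + 2d(sin α − sin β))/8 = -0.378367; p = 2π − arccos c = 4.324357 rad; φ = atan2(cos α − cos β, d − sin α + sin β) = 0.266523 rad; t = (α − φ + p/2) mod 2π = 1.990910 rad, q = (α − β − t + p) mod 2π = 0.979071 rad → L = 1.54·(1.990910 + 4.324357 + 0.979071) = 1.54·7.294339 = 11.233282 m
LRL: c = (6 − d² + 2cos(α−β) − 2d(sin α − sin β))/8 = 0.656463; p = 2π − arccos c = 5.428510 rad; φ = atan2(cos β − cos α, d + sin α − sin β) = -0.555732 rad; t = (φ − α + p/2) mod 2π = 2.063268 rad, q = (β − α − t + p) mod 2π = 4.719617 rad → L = 1.54·(2.063268 + 5.428510 + 4.719617) = 1.54·12.211395 = 18.805549 m
Shortest: RLR with L = 11.233282 m ≈ 11.2333 m

11.2333 m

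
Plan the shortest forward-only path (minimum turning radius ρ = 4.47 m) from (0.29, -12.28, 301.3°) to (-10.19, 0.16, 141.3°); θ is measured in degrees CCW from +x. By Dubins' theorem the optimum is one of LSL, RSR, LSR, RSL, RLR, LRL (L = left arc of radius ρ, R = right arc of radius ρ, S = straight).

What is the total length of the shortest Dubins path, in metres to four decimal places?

31.7724 m

Let ψ = atan2(Δy, Δx) = atan2(12.44, -10.48) = 130.1123° be the start→goal bearing.
Normalize: d = |goal − start| / ρ = 16.266038/4.47 = 3.638935, α = (θ_start − ψ) mod 360° = 171.1877° = 2.987790 rad, β = (θ_goal − ψ) mod 360° = 11.1877° = 0.195263 rad.
Common terms: sin α = 0.153197, cos α = -0.988196, sin β = 0.194025, cos β = 0.980997, cos(α−β) = -0.939693, d² = 13.241846. Work in radians in the unit-radius frame; every candidate has L = ρ·(t + p + q).
LSL: p² = 2 + d² − 2cos(α−β) + 2d(sin α − sin β) = 16.824095; p = √p² = 4.101718; φ = atan2(cos β − cos α, d + sin α − sin β) = 0.500757 rad; t = (φ − α) mod 2π = 3.796152 rad, q = (β − φ) mod 2π = 5.977692 rad → L = 4.47·(3.796152 + 4.101718 + 5.977692) = 4.47·13.875562 = 62.023763 m
RSR: p² = 2 + d² − 2cos(α−β) + 2d(sin β − sin α) = 17.418368; p = √p² = 4.173532; φ = atan2(cos α − cos β, d − sin α + sin β) = -0.491364 rad; t = (α − φ) mod 2π = 3.479154 rad, q = (φ − β) mod 2π = 5.596558 rad → L = 4.47·(3.479154 + 4.173532 + 5.596558) = 4.47·13.249244 = 59.224120 m
LSR: p² = d² − 2 + 2cos(α−β) + 2d(sin α + sin β) = 11.889495; p = √p² = 3.448115; φ = atan2(−cos α − cos β, d + sin α + sin β) − atan2(−2, p) = 0.527410 rad; t = (φ − α) mod 2π = 3.822806 rad, q = (φ − β) mod 2π = 0.332147 rad → L = 4.47·(3.822806 + 3.448115 + 0.332147) = 4.47·7.603067 = 33.985711 m
RSL: p² = d² − 2 + 2cos(α−β) − 2d(sin α + sin β) = 6.835426; p = √p² = 2.614465; φ = atan2(cos α + cos β, d − sin α − sin β) − atan2(2, p) = -0.655203 rad; t = (α − φ) mod 2π = 3.642993 rad, q = (β − φ) mod 2π = 0.850466 rad → L = 4.47·(3.642993 + 2.614465 + 0.850466) = 4.47·7.107924 = 31.772422 m
RLR: c = (6 − d² + 2cos(α−β) + 2d(sin α − sin β))/8 = -1.177296, |c| > 1 → infeasible
LRL: c = (6 − d² + 2cos(α−β) − 2d(sin α − sin β))/8 = -1.103012, |c| > 1 → infeasible
Shortest: RSL with L = 31.772422 m ≈ 31.7724 m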